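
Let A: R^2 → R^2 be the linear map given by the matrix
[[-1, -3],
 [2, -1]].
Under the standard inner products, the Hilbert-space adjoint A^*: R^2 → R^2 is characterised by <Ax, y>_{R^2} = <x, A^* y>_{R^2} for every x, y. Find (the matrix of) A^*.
A^* = A^T =
[[-1, 2],
 [-3, -1]]

For real matrices with standard dot products, the defining identity <Ax, y> = <x, A^* y> gives (Ax)^T y = x^T (A^*) y, i.e. x^T A^T y = x^T (A^*) y. Since this holds for all x, y, we must have A^* = A^T. Therefore
A^* =
[[-1, 2],
 [-3, -1]].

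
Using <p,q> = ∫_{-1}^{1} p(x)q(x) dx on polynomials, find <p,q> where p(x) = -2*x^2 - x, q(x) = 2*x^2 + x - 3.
<p,q> = 26/15

Expand the product: p(x)·q(x) = -4*x^4 - 4*x^3 + 5*x^2 + 3*x.
∫_{-1}^{1} of each monomial x^k gives [2/(k+1) if k even, 0 if k odd]. Integrating term-by-term (or equivalently evaluating the antiderivative F(x) = -4*x^5/5 - x^4 + 5*x^3/3 + 3*x^2/2 at the endpoints):
  F(1) − F(−1) = 41/30 − (-11/30) = 26/15.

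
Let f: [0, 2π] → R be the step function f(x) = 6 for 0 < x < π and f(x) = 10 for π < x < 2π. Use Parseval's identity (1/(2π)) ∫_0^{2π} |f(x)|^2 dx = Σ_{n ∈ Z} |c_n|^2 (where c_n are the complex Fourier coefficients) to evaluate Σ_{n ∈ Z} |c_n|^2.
Σ |c_n|^2 = 68

Parseval equates the L^2 energy of f (normalised by 1/(2π)) with the ℓ^2 sum of its Fourier coefficients: (1/(2π)) ∫_0^{2π} |f|^2 = Σ |c_n|^2.
Compute the left side: (1/(2π)) [∫_0^π 6^2 dx + ∫_π^{2π} 10^2 dx] = (1/(2π)) · (36π + 100π) = (36 + 100)/2 = 68.
So Σ_{n ∈ Z} |c_n|^2 = 68.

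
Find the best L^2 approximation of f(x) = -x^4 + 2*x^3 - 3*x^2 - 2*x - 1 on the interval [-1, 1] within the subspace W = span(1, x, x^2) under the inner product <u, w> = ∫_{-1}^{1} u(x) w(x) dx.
g(x) = -27*x^2/7 - 4*x/5 - 32/35

The best approximation g ∈ W is the orthogonal projection of f onto W. Writing g = a_0 + a_1 x + a_2 x^2, the coefficients solve the normal equations G · a = b where
  G_{ij} = <φ_i, φ_j> and b_i = <f, φ_i>, with φ_0 = 1, φ_1 = x, φ_2 = x^2.
G =
  [2, 0, 2/3]
  [0, 2/3, 0]
  [2/3, 0, 2/5],
b = (-22/5, -8/15, -226/105).
Solving gives a_0 = -32/35, a_1 = -4/5, a_2 = -27/7, so
  g(x) = -27*x^2/7 - 4*x/5 - 32/35.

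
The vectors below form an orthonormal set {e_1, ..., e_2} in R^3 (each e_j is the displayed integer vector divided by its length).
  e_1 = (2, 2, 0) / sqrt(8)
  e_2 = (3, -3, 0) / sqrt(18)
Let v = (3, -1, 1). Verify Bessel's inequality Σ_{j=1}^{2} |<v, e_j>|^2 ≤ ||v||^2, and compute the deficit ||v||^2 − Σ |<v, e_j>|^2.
Σ |<v, e_j>|^2 = 10; ||v||^2 = 11; deficit = 1

Write each e_j = u_j / sqrt(<u_j, u_j>) where u_j is the displayed integer vector. Then <v, e_j> = <v, u_j> / sqrt(<u_j, u_j>), so |<v, e_j>|^2 = <v, u_j>^2 / <u_j, u_j>.
Coefficients: <v, e_1> = 4/sqrt(8), <v, e_2> = 12/sqrt(18).
Square and sum: Σ |<v, e_j>|^2 = 10.
Compute ||v||^2 = v·v = 11.
Deficit = 11 − 10 = 1 ≥ 0, confirming Bessel's inequality. (The deficit equals ||v − Σ <v,e_j> e_j||^2, the squared distance from v to span{e_j}.)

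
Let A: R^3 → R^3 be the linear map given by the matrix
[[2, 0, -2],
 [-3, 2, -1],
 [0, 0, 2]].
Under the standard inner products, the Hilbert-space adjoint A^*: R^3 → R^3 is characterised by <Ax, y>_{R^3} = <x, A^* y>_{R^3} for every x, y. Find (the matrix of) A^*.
A^* = A^T =
[[2, -3, 0],
 [0, 2, 0],
 [-2, -1, 2]]

For real matrices with standard dot products, the defining identity <Ax, y> = <x, A^* y> gives (Ax)^T y = x^T (A^*) y, i.e. x^T A^T y = x^T (A^*) y. Since this holds for all x, y, we must have A^* = A^T. Therefore
A^* =
[[2, -3, 0],
 [0, 2, 0],
 [-2, -1, 2]].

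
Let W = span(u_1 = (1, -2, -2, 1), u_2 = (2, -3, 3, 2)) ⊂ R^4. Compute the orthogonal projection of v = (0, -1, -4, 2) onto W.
proj_W(v) = (34/61, -185/122, -479/122, 34/61)

Set up U = [u_1 | ... | u_2] ∈ R^(4×2). The projector onto W = col(U) is P = U (U^T U)^(-1) U^T.
Compute U^T U =
  [10, 4]
  [4, 26],
and U^T v = (12, -5).
Solve U^T U · c = U^T v for the coefficients: c = (83/61, -49/122). The projection is proj_W(v) = U c.
Check: (v - proj_W(v)) · u_1 = 0  (should be 0).
Check: (v - proj_W(v)) · u_2 = 0  (should be 0).
Result: proj_W(v) = (34/61, -185/122, -479/122, 34/61).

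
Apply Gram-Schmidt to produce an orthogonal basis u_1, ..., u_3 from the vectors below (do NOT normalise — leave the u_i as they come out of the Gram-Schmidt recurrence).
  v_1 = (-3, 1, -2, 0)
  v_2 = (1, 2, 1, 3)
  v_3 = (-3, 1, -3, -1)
Orthogonal basis:
  u_1 = (-3, 1, -2, 0)
  u_2 = (5/14, 31/14, 4/7, 3)
  u_3 = (104/201, 82/201, -115/201, -17/67)

Apply the Gram-Schmidt recurrence
  u_1 = v_1
  u_i = v_i − Σ_{j<i} ((v_i · u_j) / (u_j · u_j)) · u_j.

Step by step this gives:
  u_1 = (-3, 1, -2, 0)
  u_2 = (5/14, 31/14, 4/7, 3)
  u_3 = (104/201, 82/201, -115/201, -17/67)

Orthogonality check:
  u_2 · u_1 = 0 (should be 0)
  u_3 · u_1 = 0 (should be 0)
  u_3 · u_2 = 0 (should be 0)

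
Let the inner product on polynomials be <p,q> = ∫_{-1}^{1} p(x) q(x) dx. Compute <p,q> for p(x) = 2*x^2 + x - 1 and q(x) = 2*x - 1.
<p,q> = 2

Expand the product: p(x)·q(x) = 4*x^3 - 3*x + 1.
∫_{-1}^{1} of each monomial x^k gives [2/(k+1) if k even, 0 if k odd]. Integrating term-by-term (or equivalently evaluating the antiderivative F(x) = x^4 - 3*x^2/2 + x at the endpoints):
  F(1) − F(−1) = 1/2 − (-3/2) = 2.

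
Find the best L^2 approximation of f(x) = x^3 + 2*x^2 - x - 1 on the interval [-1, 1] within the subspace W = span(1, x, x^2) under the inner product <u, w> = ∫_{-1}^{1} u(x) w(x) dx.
g(x) = 2*x^2 - 2*x/5 - 1

The best approximation g ∈ W is the orthogonal projection of f onto W. Writing g = a_0 + a_1 x + a_2 x^2, the coefficients solve the normal equations G · a = b where
  G_{ij} = <φ_i, φ_j> and b_i = <f, φ_i>, with φ_0 = 1, φ_1 = x, φ_2 = x^2.
G =
  [2, 0, 2/3]
  [0, 2/3, 0]
  [2/3, 0, 2/5],
b = (-2/3, -4/15, 2/15).
Solving gives a_0 = -1, a_1 = -2/5, a_2 = 2, so
  g(x) = 2*x^2 - 2*x/5 - 1.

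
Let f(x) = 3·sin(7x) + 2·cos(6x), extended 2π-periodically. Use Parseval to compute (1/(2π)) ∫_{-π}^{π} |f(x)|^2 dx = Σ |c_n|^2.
Σ |c_n|^2 = 13/2

Expand |f|^2 and use orthogonality of {sin(nx), cos(mx)} on [-π, π]:
  ∫_{-π}^{π} sin(nx)^2 dx = π, ∫ cos(mx)^2 dx = π, and cross terms integrate to 0.
So ∫_{-π}^{π} f(x)^2 dx = 3^2 · π + 2^2 · π = (9 + 4)π.
Divide by 2π: (9 + 4)/2 = 13/2.
By Parseval, this equals Σ |c_n|^2.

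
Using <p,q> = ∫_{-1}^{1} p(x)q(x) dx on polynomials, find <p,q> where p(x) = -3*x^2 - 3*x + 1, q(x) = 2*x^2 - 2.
<p,q> = -16/15

Expand the product: p(x)·q(x) = -6*x^4 - 6*x^3 + 8*x^2 + 6*x - 2.
∫_{-1}^{1} of each monomial x^k gives [2/(k+1) if k even, 0 if k odd]. Integrating term-by-term (or equivalently evaluating the antiderivative F(x) = -6*x^5/5 - 3*x^4/2 + 8*x^3/3 + 3*x^2 - 2*x at the endpoints):
  F(1) − F(−1) = 29/30 − (61/30) = -16/15.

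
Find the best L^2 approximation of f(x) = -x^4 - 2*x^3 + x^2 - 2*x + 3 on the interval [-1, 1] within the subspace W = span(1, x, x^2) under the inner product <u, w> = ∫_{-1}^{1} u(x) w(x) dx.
g(x) = x^2/7 - 16*x/5 + 108/35

The best approximation g ∈ W is the orthogonal projection of f onto W. Writing g = a_0 + a_1 x + a_2 x^2, the coefficients solve the normal equations G · a = b where
  G_{ij} = <φ_i, φ_j> and b_i = <f, φ_i>, with φ_0 = 1, φ_1 = x, φ_2 = x^2.
G =
  [2, 0, 2/3]
  [0, 2/3, 0]
  [2/3, 0, 2/5],
b = (94/15, -32/15, 74/35).
Solving gives a_0 = 108/35, a_1 = -16/5, a_2 = 1/7, so
  g(x) = x^2/7 - 16*x/5 + 108/35.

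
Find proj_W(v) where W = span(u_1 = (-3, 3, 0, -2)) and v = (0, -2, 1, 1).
proj_W(v) = (12/11, -12/11, 0, 8/11)

Set up U = [u_1 | ... | u_1] ∈ R^(4×1). The projector onto W = col(U) is P = U (U^T U)^(-1) U^T.
Compute U^T U =
  [22],
and U^T v = (-8).
Solve U^T U · c = U^T v for the coefficients: c = (-4/11). The projection is proj_W(v) = U c.
Check: (v - proj_W(v)) · u_1 = 0  (should be 0).
Result: proj_W(v) = (12/11, -12/11, 0, 8/11).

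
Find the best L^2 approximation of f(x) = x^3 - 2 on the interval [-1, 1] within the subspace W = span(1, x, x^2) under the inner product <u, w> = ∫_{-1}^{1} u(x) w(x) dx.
g(x) = 3*x/5 - 2

The best approximation g ∈ W is the orthogonal projection of f onto W. Writing g = a_0 + a_1 x + a_2 x^2, the coefficients solve the normal equations G · a = b where
  G_{ij} = <φ_i, φ_j> and b_i = <f, φ_i>, with φ_0 = 1, φ_1 = x, φ_2 = x^2.
G =
  [2, 0, 2/3]
  [0, 2/3, 0]
  [2/3, 0, 2/5],
b = (-4, 2/5, -4/3).
Solving gives a_0 = -2, a_1 = 3/5, a_2 = 0, so
  g(x) = 3*x/5 - 2.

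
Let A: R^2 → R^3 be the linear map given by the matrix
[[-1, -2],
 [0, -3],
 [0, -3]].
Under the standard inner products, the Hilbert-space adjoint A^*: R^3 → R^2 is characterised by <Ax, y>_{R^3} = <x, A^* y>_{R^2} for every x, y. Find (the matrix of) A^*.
A^* = A^T =
[[-1, 0, 0],
 [-2, -3, -3]]

For real matrices with standard dot products, the defining identity <Ax, y> = <x, A^* y> gives (Ax)^T y = x^T (A^*) y, i.e. x^T A^T y = x^T (A^*) y. Since this holds for all x, y, we must have A^* = A^T. Therefore
A^* =
[[-1, 0, 0],
 [-2, -3, -3]].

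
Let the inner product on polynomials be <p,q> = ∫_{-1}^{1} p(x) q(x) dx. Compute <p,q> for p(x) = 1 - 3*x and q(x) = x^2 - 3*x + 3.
<p,q> = 38/3

Expand the product: p(x)·q(x) = -3*x^3 + 10*x^2 - 12*x + 3.
∫_{-1}^{1} of each monomial x^k gives [2/(k+1) if k even, 0 if k odd]. Integrating term-by-term (or equivalently evaluating the antiderivative F(x) = -3*x^4/4 + 10*x^3/3 - 6*x^2 + 3*x at the endpoints):
  F(1) − F(−1) = -5/12 − (-157/12) = 38/3.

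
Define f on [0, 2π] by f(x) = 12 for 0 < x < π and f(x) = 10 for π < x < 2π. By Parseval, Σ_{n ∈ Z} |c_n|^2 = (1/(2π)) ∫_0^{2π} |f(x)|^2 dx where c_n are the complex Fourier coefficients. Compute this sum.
Σ |c_n|^2 = 122

Parseval equates the L^2 energy of f (normalised by 1/(2π)) with the ℓ^2 sum of its Fourier coefficients: (1/(2π)) ∫_0^{2π} |f|^2 = Σ |c_n|^2.
Compute the left side: (1/(2π)) [∫_0^π 12^2 dx + ∫_π^{2π} 10^2 dx] = (1/(2π)) · (144π + 100π) = (144 + 100)/2 = 122.
So Σ_{n ∈ Z} |c_n|^2 = 122.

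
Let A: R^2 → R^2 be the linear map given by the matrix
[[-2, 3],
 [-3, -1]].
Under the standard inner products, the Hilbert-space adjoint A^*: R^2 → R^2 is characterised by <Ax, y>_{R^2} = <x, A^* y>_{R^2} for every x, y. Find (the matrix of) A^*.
A^* = A^T =
[[-2, -3],
 [3, -1]]

For real matrices with standard dot products, the defining identity <Ax, y> = <x, A^* y> gives (Ax)^T y = x^T (A^*) y, i.e. x^T A^T y = x^T (A^*) y. Since this holds for all x, y, we must have A^* = A^T. Therefore
A^* =
[[-2, -3],
 [3, -1]].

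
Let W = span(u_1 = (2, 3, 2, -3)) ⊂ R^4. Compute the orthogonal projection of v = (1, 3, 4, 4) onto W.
proj_W(v) = (7/13, 21/26, 7/13, -21/26)

Set up U = [u_1 | ... | u_1] ∈ R^(4×1). The projector onto W = col(U) is P = U (U^T U)^(-1) U^T.
Compute U^T U =
  [26],
and U^T v = (7).
Solve U^T U · c = U^T v for the coefficients: c = (7/26). The projection is proj_W(v) = U c.
Check: (v - proj_W(v)) · u_1 = 0  (should be 0).
Result: proj_W(v) = (7/13, 21/26, 7/13, -21/26).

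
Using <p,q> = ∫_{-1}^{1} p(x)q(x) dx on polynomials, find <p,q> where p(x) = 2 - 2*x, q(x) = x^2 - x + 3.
<p,q> = 44/3

Expand the product: p(x)·q(x) = -2*x^3 + 4*x^2 - 8*x + 6.
∫_{-1}^{1} of each monomial x^k gives [2/(k+1) if k even, 0 if k odd]. Integrating term-by-term (or equivalently evaluating the antiderivative F(x) = -x^4/2 + 4*x^3/3 - 4*x^2 + 6*x at the endpoints):
  F(1) − F(−1) = 17/6 − (-71/6) = 44/3.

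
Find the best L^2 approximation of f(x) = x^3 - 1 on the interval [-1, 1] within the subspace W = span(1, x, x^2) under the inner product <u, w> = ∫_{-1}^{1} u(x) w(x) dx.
g(x) = 3*x/5 - 1

The best approximation g ∈ W is the orthogonal projection of f onto W. Writing g = a_0 + a_1 x + a_2 x^2, the coefficients solve the normal equations G · a = b where
  G_{ij} = <φ_i, φ_j> and b_i = <f, φ_i>, with φ_0 = 1, φ_1 = x, φ_2 = x^2.
G =
  [2, 0, 2/3]
  [0, 2/3, 0]
  [2/3, 0, 2/5],
b = (-2, 2/5, -2/3).
Solving gives a_0 = -1, a_1 = 3/5, a_2 = 0, so
  g(x) = 3*x/5 - 1.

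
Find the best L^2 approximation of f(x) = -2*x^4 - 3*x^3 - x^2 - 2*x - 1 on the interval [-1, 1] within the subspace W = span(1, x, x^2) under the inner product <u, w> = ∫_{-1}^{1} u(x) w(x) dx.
g(x) = -19*x^2/7 - 19*x/5 - 29/35

The best approximation g ∈ W is the orthogonal projection of f onto W. Writing g = a_0 + a_1 x + a_2 x^2, the coefficients solve the normal equations G · a = b where
  G_{ij} = <φ_i, φ_j> and b_i = <f, φ_i>, with φ_0 = 1, φ_1 = x, φ_2 = x^2.
G =
  [2, 0, 2/3]
  [0, 2/3, 0]
  [2/3, 0, 2/5],
b = (-52/15, -38/15, -172/105).
Solving gives a_0 = -29/35, a_1 = -19/5, a_2 = -19/7, so
  g(x) = -19*x^2/7 - 19*x/5 - 29/35.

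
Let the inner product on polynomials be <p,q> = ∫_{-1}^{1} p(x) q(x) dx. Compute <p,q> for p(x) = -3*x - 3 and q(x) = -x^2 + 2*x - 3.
<p,q> = 16

Expand the product: p(x)·q(x) = 3*x^3 - 3*x^2 + 3*x + 9.
∫_{-1}^{1} of each monomial x^k gives [2/(k+1) if k even, 0 if k odd]. Integrating term-by-term (or equivalently evaluating the antiderivative F(x) = 3*x^4/4 - x^3 + 3*x^2/2 + 9*x at the endpoints):
  F(1) − F(−1) = 41/4 − (-23/4) = 16.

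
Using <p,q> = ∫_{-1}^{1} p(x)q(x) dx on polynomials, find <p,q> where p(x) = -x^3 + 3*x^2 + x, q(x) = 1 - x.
<p,q> = 26/15

Expand the product: p(x)·q(x) = x^4 - 4*x^3 + 2*x^2 + x.
∫_{-1}^{1} of each monomial x^k gives [2/(k+1) if k even, 0 if k odd]. Integrating term-by-term (or equivalently evaluating the antiderivative F(x) = x^5/5 - x^4 + 2*x^3/3 + x^2/2 at the endpoints):
  F(1) − F(−1) = 11/30 − (-41/30) = 26/15.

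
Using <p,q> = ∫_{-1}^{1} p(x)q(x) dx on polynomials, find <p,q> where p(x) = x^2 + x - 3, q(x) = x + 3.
<p,q> = -46/3

Expand the product: p(x)·q(x) = x^3 + 4*x^2 - 9.
∫_{-1}^{1} of each monomial x^k gives [2/(k+1) if k even, 0 if k odd]. Integrating term-by-term (or equivalently evaluating the antiderivative F(x) = x^4/4 + 4*x^3/3 - 9*x at the endpoints):
  F(1) − F(−1) = -89/12 − (95/12) = -46/3.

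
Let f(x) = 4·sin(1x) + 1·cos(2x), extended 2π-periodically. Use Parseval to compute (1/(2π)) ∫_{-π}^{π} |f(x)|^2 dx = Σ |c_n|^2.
Σ |c_n|^2 = 17/2

Expand |f|^2 and use orthogonality of {sin(nx), cos(mx)} on [-π, π]:
  ∫_{-π}^{π} sin(nx)^2 dx = π, ∫ cos(mx)^2 dx = π, and cross terms integrate to 0.
So ∫_{-π}^{π} f(x)^2 dx = 4^2 · π + 1^2 · π = (16 + 1)π.
Divide by 2π: (16 + 1)/2 = 17/2.
By Parseval, this equals Σ |c_n|^2.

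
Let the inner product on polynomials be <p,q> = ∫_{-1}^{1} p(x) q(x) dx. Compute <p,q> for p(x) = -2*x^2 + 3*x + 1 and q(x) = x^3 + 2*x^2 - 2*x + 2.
<p,q> = -26/15

Expand the product: p(x)·q(x) = -2*x^5 - x^4 + 11*x^3 - 8*x^2 + 4*x + 2.
∫_{-1}^{1} of each monomial x^k gives [2/(k+1) if k even, 0 if k odd]. Integrating term-by-term (or equivalently evaluating the antiderivative F(x) = -x^6/3 - x^5/5 + 11*x^4/4 - 8*x^3/3 + 2*x^2 + 2*x at the endpoints):
  F(1) − F(−1) = 71/20 − (317/60) = -26/15.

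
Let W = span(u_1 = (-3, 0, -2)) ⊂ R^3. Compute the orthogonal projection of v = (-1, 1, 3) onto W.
proj_W(v) = (9/13, 0, 6/13)

Set up U = [u_1 | ... | u_1] ∈ R^(3×1). The projector onto W = col(U) is P = U (U^T U)^(-1) U^T.
Compute U^T U =
  [13],
and U^T v = (-3).
Solve U^T U · c = U^T v for the coefficients: c = (-3/13). The projection is proj_W(v) = U c.
Check: (v - proj_W(v)) · u_1 = 0  (should be 0).
Result: proj_W(v) = (9/13, 0, 6/13).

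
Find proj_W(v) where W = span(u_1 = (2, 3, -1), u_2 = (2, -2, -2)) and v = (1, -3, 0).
proj_W(v) = (1/3, -17/6, -5/6)

Set up U = [u_1 | ... | u_2] ∈ R^(3×2). The projector onto W = col(U) is P = U (U^T U)^(-1) U^T.
Compute U^T U =
  [14, 0]
  [0, 12],
and U^T v = (-7, 8).
Solve U^T U · c = U^T v for the coefficients: c = (-1/2, 2/3). The projection is proj_W(v) = U c.
Check: (v - proj_W(v)) · u_1 = 0  (should be 0).
Check: (v - proj_W(v)) · u_2 = 0  (should be 0).
Result: proj_W(v) = (1/3, -17/6, -5/6).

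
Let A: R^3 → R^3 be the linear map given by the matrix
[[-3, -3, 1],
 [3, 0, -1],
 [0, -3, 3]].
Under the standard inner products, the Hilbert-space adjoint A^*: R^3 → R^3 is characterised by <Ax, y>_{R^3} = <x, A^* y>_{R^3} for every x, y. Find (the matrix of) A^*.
A^* = A^T =
[[-3, 3, 0],
 [-3, 0, -3],
 [1, -1, 3]]

For real matrices with standard dot products, the defining identity <Ax, y> = <x, A^* y> gives (Ax)^T y = x^T (A^*) y, i.e. x^T A^T y = x^T (A^*) y. Since this holds for all x, y, we must have A^* = A^T. Therefore
A^* =
[[-3, 3, 0],
 [-3, 0, -3],
 [1, -1, 3]].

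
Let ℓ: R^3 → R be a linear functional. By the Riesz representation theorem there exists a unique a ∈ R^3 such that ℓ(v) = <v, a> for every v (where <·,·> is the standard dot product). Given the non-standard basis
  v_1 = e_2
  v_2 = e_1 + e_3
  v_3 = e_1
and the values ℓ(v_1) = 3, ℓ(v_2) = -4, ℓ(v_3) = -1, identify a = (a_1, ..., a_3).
a = (-1, 3, -3)

Write a = (a_1, ..., a_3) in the standard basis. For each basis vector v_i, ℓ(v_i) = <v_i, a> is a linear equation in the a_j's. Collect the n equations into a matrix system V a = ℓ, where row i of V is v_i (expressed in the standard basis). Since V is invertible (lower-triangular with 1s on the diagonal, up to permutation), solve by back-substitution:
  V =
[[0, 1, 0],
 [1, 0, 1],
 [1, 0, 0]]
  V a = (3, -4, -1)
Solving gives a = (-1, 3, -3).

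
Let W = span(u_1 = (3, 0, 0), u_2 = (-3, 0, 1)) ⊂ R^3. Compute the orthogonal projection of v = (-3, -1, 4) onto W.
proj_W(v) = (-3, 0, 4)

Set up U = [u_1 | ... | u_2] ∈ R^(3×2). The projector onto W = col(U) is P = U (U^T U)^(-1) U^T.
Compute U^T U =
  [9, -9]
  [-9, 10],
and U^T v = (-9, 13).
Solve U^T U · c = U^T v for the coefficients: c = (3, 4). The projection is proj_W(v) = U c.
Check: (v - proj_W(v)) · u_1 = 0  (should be 0).
Check: (v - proj_W(v)) · u_2 = 0  (should be 0).
Result: proj_W(v) = (-3, 0, 4).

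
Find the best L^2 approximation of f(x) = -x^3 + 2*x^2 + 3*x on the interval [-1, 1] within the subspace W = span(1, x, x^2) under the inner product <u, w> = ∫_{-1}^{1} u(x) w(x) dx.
g(x) = 2*x^2 + 12*x/5

The best approximation g ∈ W is the orthogonal projection of f onto W. Writing g = a_0 + a_1 x + a_2 x^2, the coefficients solve the normal equations G · a = b where
  G_{ij} = <φ_i, φ_j> and b_i = <f, φ_i>, with φ_0 = 1, φ_1 = x, φ_2 = x^2.
G =
  [2, 0, 2/3]
  [0, 2/3, 0]
  [2/3, 0, 2/5],
b = (4/3, 8/5, 4/5).
Solving gives a_0 = 0, a_1 = 12/5, a_2 = 2, so
  g(x) = 2*x^2 + 12*x/5.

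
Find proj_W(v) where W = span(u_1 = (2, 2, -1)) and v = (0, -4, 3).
proj_W(v) = (-22/9, -22/9, 11/9)

Set up U = [u_1 | ... | u_1] ∈ R^(3×1). The projector onto W = col(U) is P = U (U^T U)^(-1) U^T.
Compute U^T U =
  [9],
and U^T v = (-11).
Solve U^T U · c = U^T v for the coefficients: c = (-11/9). The projection is proj_W(v) = U c.
Check: (v - proj_W(v)) · u_1 = 0  (should be 0).
Result: proj_W(v) = (-22/9, -22/9, 11/9).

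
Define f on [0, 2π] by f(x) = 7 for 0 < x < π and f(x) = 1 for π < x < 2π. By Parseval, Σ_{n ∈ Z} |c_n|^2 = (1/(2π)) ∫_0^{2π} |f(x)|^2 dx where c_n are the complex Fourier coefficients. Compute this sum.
Σ |c_n|^2 = 25

Parseval equates the L^2 energy of f (normalised by 1/(2π)) with the ℓ^2 sum of its Fourier coefficients: (1/(2π)) ∫_0^{2π} |f|^2 = Σ |c_n|^2.
Compute the left side: (1/(2π)) [∫_0^π 7^2 dx + ∫_π^{2π} 1^2 dx] = (1/(2π)) · (49π + 1π) = (49 + 1)/2 = 25.
So Σ_{n ∈ Z} |c_n|^2 = 25.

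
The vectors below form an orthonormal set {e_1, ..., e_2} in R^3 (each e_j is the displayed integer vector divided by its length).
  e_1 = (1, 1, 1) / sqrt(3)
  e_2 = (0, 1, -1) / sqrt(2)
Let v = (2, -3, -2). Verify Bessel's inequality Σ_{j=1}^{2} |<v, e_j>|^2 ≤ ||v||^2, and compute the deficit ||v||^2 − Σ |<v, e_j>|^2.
Σ |<v, e_j>|^2 = 7/2; ||v||^2 = 17; deficit = 27/2

Write each e_j = u_j / sqrt(<u_j, u_j>) where u_j is the displayed integer vector. Then <v, e_j> = <v, u_j> / sqrt(<u_j, u_j>), so |<v, e_j>|^2 = <v, u_j>^2 / <u_j, u_j>.
Coefficients: <v, e_1> = -3/sqrt(3), <v, e_2> = -1/sqrt(2).
Square and sum: Σ |<v, e_j>|^2 = 7/2.
Compute ||v||^2 = v·v = 17.
Deficit = 17 − 7/2 = 27/2 ≥ 0, confirming Bessel's inequality. (The deficit equals ||v − Σ <v,e_j> e_j||^2, the squared distance from v to span{e_j}.)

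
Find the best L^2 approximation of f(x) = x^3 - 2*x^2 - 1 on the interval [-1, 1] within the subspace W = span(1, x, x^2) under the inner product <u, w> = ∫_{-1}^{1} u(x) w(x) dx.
g(x) = -2*x^2 + 3*x/5 - 1

The best approximation g ∈ W is the orthogonal projection of f onto W. Writing g = a_0 + a_1 x + a_2 x^2, the coefficients solve the normal equations G · a = b where
  G_{ij} = <φ_i, φ_j> and b_i = <f, φ_i>, with φ_0 = 1, φ_1 = x, φ_2 = x^2.
G =
  [2, 0, 2/3]
  [0, 2/3, 0]
  [2/3, 0, 2/5],
b = (-10/3, 2/5, -22/15).
Solving gives a_0 = -1, a_1 = 3/5, a_2 = -2, so
  g(x) = -2*x^2 + 3*x/5 - 1.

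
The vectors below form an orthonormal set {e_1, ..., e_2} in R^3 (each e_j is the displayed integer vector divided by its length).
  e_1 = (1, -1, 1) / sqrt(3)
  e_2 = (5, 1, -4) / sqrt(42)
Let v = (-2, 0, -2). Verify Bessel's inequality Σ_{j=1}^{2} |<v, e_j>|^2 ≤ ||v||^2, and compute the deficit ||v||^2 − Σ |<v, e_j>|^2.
Σ |<v, e_j>|^2 = 38/7; ||v||^2 = 8; deficit = 18/7

Write each e_j = u_j / sqrt(<u_j, u_j>) where u_j is the displayed integer vector. Then <v, e_j> = <v, u_j> / sqrt(<u_j, u_j>), so |<v, e_j>|^2 = <v, u_j>^2 / <u_j, u_j>.
Coefficients: <v, e_1> = -4/sqrt(3), <v, e_2> = -2/sqrt(42).
Square and sum: Σ |<v, e_j>|^2 = 38/7.
Compute ||v||^2 = v·v = 8.
Deficit = 8 − 38/7 = 18/7 ≥ 0, confirming Bessel's inequality. (The deficit equals ||v − Σ <v,e_j> e_j||^2, the squared distance from v to span{e_j}.)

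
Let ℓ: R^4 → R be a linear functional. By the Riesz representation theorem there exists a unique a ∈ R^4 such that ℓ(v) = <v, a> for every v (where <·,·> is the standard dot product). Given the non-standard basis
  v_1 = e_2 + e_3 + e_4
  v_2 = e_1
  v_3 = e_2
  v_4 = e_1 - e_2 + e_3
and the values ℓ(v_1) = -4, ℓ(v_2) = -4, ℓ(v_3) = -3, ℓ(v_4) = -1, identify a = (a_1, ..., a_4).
a = (-4, -3, 0, -1)

Write a = (a_1, ..., a_4) in the standard basis. For each basis vector v_i, ℓ(v_i) = <v_i, a> is a linear equation in the a_j's. Collect the n equations into a matrix system V a = ℓ, where row i of V is v_i (expressed in the standard basis). Since V is invertible (lower-triangular with 1s on the diagonal, up to permutation), solve by back-substitution:
  V =
[[0, 1, 1, 1],
 [1, 0, 0, 0],
 [0, 1, 0, 0],
 [1, -1, 1, 0]]
  V a = (-4, -4, -3, -1)
Solving gives a = (-4, -3, 0, -1).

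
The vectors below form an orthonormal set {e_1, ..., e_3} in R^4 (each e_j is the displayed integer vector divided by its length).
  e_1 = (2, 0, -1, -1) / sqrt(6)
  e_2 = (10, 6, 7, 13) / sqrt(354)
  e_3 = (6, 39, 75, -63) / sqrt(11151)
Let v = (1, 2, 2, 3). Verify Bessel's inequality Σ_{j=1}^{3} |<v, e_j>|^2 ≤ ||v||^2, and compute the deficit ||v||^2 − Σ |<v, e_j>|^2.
Σ |<v, e_j>|^2 = 123/7; ||v||^2 = 18; deficit = 3/7

Write each e_j = u_j / sqrt(<u_j, u_j>) where u_j is the displayed integer vector. Then <v, e_j> = <v, u_j> / sqrt(<u_j, u_j>), so |<v, e_j>|^2 = <v, u_j>^2 / <u_j, u_j>.
Coefficients: <v, e_1> = -3/sqrt(6), <v, e_2> = 75/sqrt(354), <v, e_3> = 45/sqrt(11151).
Square and sum: Σ |<v, e_j>|^2 = 123/7.
Compute ||v||^2 = v·v = 18.
Deficit = 18 − 123/7 = 3/7 ≥ 0, confirming Bessel's inequality. (The deficit equals ||v − Σ <v,e_j> e_j||^2, the squared distance from v to span{e_j}.)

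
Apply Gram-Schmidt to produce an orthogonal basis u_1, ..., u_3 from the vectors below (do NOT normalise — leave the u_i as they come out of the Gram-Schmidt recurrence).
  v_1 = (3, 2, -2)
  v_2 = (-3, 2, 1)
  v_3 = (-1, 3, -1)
Orthogonal basis:
  u_1 = (3, 2, -2)
  u_2 = (-30/17, 48/17, 3/17)
  u_3 = (-2/7, -1/7, -4/7)

Apply the Gram-Schmidt recurrence
  u_1 = v_1
  u_i = v_i − Σ_{j<i} ((v_i · u_j) / (u_j · u_j)) · u_j.

Step by step this gives:
  u_1 = (3, 2, -2)
  u_2 = (-30/17, 48/17, 3/17)
  u_3 = (-2/7, -1/7, -4/7)

Orthogonality check:
  u_2 · u_1 = 0 (should be 0)
  u_3 · u_1 = 0 (should be 0)
  u_3 · u_2 = 0 (should be 0)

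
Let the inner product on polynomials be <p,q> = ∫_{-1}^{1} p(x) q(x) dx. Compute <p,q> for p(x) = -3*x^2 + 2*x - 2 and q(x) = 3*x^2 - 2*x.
<p,q> = -154/15

Expand the product: p(x)·q(x) = -9*x^4 + 12*x^3 - 10*x^2 + 4*x.
∫_{-1}^{1} of each monomial x^k gives [2/(k+1) if k even, 0 if k odd]. Integrating term-by-term (or equivalently evaluating the antiderivative F(x) = -9*x^5/5 + 3*x^4 - 10*x^3/3 + 2*x^2 at the endpoints):
  F(1) − F(−1) = -2/15 − (152/15) = -154/15.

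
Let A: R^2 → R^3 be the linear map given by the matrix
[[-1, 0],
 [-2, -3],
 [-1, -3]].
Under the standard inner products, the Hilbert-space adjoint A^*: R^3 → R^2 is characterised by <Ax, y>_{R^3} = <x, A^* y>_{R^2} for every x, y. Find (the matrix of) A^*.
A^* = A^T =
[[-1, -2, -1],
 [0, -3, -3]]

For real matrices with standard dot products, the defining identity <Ax, y> = <x, A^* y> gives (Ax)^T y = x^T (A^*) y, i.e. x^T A^T y = x^T (A^*) y. Since this holds for all x, y, we must have A^* = A^T. Therefore
A^* =
[[-1, -2, -1],
 [0, -3, -3]].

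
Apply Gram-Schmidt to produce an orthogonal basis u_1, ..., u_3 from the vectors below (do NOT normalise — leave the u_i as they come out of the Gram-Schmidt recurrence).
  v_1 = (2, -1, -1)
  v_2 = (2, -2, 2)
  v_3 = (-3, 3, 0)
Orthogonal basis:
  u_1 = (2, -1, -1)
  u_2 = (2/3, -4/3, 8/3)
  u_3 = (3/7, 9/14, 3/14)

Apply the Gram-Schmidt recurrence
  u_1 = v_1
  u_i = v_i − Σ_{j<i} ((v_i · u_j) / (u_j · u_j)) · u_j.

Step by step this gives:
  u_1 = (2, -1, -1)
  u_2 = (2/3, -4/3, 8/3)
  u_3 = (3/7, 9/14, 3/14)

Orthogonality check:
  u_2 · u_1 = 0 (should be 0)
  u_3 · u_1 = 0 (should be 0)
  u_3 · u_2 = 0 (should be 0)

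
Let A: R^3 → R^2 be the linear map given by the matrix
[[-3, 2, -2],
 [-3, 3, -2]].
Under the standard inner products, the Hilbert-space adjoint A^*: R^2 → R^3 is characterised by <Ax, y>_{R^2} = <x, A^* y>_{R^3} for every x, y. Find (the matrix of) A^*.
A^* = A^T =
[[-3, -3],
 [2, 3],
 [-2, -2]]

For real matrices with standard dot products, the defining identity <Ax, y> = <x, A^* y> gives (Ax)^T y = x^T (A^*) y, i.e. x^T A^T y = x^T (A^*) y. Since this holds for all x, y, we must have A^* = A^T. Therefore
A^* =
[[-3, -3],
 [2, 3],
 [-2, -2]].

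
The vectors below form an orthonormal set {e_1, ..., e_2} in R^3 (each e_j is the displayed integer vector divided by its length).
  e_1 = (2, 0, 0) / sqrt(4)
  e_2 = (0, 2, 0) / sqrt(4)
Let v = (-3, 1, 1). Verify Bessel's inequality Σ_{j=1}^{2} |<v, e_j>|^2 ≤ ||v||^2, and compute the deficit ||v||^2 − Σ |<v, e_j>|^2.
Σ |<v, e_j>|^2 = 10; ||v||^2 = 11; deficit = 1

Write each e_j = u_j / sqrt(<u_j, u_j>) where u_j is the displayed integer vector. Then <v, e_j> = <v, u_j> / sqrt(<u_j, u_j>), so |<v, e_j>|^2 = <v, u_j>^2 / <u_j, u_j>.
Coefficients: <v, e_1> = -6/sqrt(4), <v, e_2> = 2/sqrt(4).
Square and sum: Σ |<v, e_j>|^2 = 10.
Compute ||v||^2 = v·v = 11.
Deficit = 11 − 10 = 1 ≥ 0, confirming Bessel's inequality. (The deficit equals ||v − Σ <v,e_j> e_j||^2, the squared distance from v to span{e_j}.)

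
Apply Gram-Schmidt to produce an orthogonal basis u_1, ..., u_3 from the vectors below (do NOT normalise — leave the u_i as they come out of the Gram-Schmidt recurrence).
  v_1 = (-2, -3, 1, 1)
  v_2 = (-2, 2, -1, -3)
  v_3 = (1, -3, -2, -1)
Orthogonal basis:
  u_1 = (-2, -3, 1, 1)
  u_2 = (-14/5, 4/5, -3/5, -13/5)
  u_3 = (50/39, -83/39, -181/78, -3/2)

Apply the Gram-Schmidt recurrence
  u_1 = v_1
  u_i = v_i − Σ_{j<i} ((v_i · u_j) / (u_j · u_j)) · u_j.

Step by step this gives:
  u_1 = (-2, -3, 1, 1)
  u_2 = (-14/5, 4/5, -3/5, -13/5)
  u_3 = (50/39, -83/39, -181/78, -3/2)

Orthogonality check:
  u_2 · u_1 = 0 (should be 0)
  u_3 · u_1 = 0 (should be 0)
  u_3 · u_2 = 0 (should be 0)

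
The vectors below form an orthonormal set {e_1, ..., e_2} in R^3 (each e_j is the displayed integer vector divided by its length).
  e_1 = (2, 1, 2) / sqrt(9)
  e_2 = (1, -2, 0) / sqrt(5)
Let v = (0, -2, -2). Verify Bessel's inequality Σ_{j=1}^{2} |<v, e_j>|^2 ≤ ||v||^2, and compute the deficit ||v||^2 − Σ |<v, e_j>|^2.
Σ |<v, e_j>|^2 = 36/5; ||v||^2 = 8; deficit = 4/5

Write each e_j = u_j / sqrt(<u_j, u_j>) where u_j is the displayed integer vector. Then <v, e_j> = <v, u_j> / sqrt(<u_j, u_j>), so |<v, e_j>|^2 = <v, u_j>^2 / <u_j, u_j>.
Coefficients: <v, e_1> = -6/sqrt(9), <v, e_2> = 4/sqrt(5).
Square and sum: Σ |<v, e_j>|^2 = 36/5.
Compute ||v||^2 = v·v = 8.
Deficit = 8 − 36/5 = 4/5 ≥ 0, confirming Bessel's inequality. (The deficit equals ||v − Σ <v,e_j> e_j||^2, the squared distance from v to span{e_j}.)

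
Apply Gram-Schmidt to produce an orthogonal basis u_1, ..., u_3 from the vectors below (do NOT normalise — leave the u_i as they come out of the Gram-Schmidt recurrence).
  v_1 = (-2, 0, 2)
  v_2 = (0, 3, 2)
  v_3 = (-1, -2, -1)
Orthogonal basis:
  u_1 = (-2, 0, 2)
  u_2 = (1, 3, 1)
  u_3 = (-3/11, 2/11, -3/11)

Apply the Gram-Schmidt recurrence
  u_1 = v_1
  u_i = v_i − Σ_{j<i} ((v_i · u_j) / (u_j · u_j)) · u_j.

Step by step this gives:
  u_1 = (-2, 0, 2)
  u_2 = (1, 3, 1)
  u_3 = (-3/11, 2/11, -3/11)

Orthogonality check:
  u_2 · u_1 = 0 (should be 0)
  u_3 · u_1 = 0 (should be 0)
  u_3 · u_2 = 0 (should be 0)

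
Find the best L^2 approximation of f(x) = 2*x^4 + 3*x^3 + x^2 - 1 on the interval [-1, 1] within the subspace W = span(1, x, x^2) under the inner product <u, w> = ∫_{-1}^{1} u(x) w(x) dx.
g(x) = 19*x^2/7 + 9*x/5 - 41/35

The best approximation g ∈ W is the orthogonal projection of f onto W. Writing g = a_0 + a_1 x + a_2 x^2, the coefficients solve the normal equations G · a = b where
  G_{ij} = <φ_i, φ_j> and b_i = <f, φ_i>, with φ_0 = 1, φ_1 = x, φ_2 = x^2.
G =
  [2, 0, 2/3]
  [0, 2/3, 0]
  [2/3, 0, 2/5],
b = (-8/15, 6/5, 32/105).
Solving gives a_0 = -41/35, a_1 = 9/5, a_2 = 19/7, so
  g(x) = 19*x^2/7 + 9*x/5 - 41/35.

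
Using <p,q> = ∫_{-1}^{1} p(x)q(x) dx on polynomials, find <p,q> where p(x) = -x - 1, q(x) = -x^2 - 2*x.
<p,q> = 2

Expand the product: p(x)·q(x) = x^3 + 3*x^2 + 2*x.
∫_{-1}^{1} of each monomial x^k gives [2/(k+1) if k even, 0 if k odd]. Integrating term-by-term (or equivalently evaluating the antiderivative F(x) = x^4/4 + x^3 + x^2 at the endpoints):
  F(1) − F(−1) = 9/4 − (1/4) = 2.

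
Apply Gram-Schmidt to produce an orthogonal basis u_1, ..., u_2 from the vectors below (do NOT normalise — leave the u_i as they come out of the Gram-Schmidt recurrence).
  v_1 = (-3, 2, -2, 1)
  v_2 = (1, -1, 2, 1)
Orthogonal basis:
  u_1 = (-3, 2, -2, 1)
  u_2 = (-1/3, -1/9, 10/9, 13/9)

Apply the Gram-Schmidt recurrence
  u_1 = v_1
  u_i = v_i − Σ_{j<i} ((v_i · u_j) / (u_j · u_j)) · u_j.

Step by step this gives:
  u_1 = (-3, 2, -2, 1)
  u_2 = (-1/3, -1/9, 10/9, 13/9)

Orthogonality check:
  u_2 · u_1 = 0 (should be 0)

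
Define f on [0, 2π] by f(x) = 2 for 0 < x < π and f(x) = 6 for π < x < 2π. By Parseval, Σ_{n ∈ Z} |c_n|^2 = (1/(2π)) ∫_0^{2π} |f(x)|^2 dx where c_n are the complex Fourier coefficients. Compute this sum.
Σ |c_n|^2 = 20

Parseval equates the L^2 energy of f (normalised by 1/(2π)) with the ℓ^2 sum of its Fourier coefficients: (1/(2π)) ∫_0^{2π} |f|^2 = Σ |c_n|^2.
Compute the left side: (1/(2π)) [∫_0^π 2^2 dx + ∫_π^{2π} 6^2 dx] = (1/(2π)) · (4π + 36π) = (4 + 36)/2 = 20.
So Σ_{n ∈ Z} |c_n|^2 = 20.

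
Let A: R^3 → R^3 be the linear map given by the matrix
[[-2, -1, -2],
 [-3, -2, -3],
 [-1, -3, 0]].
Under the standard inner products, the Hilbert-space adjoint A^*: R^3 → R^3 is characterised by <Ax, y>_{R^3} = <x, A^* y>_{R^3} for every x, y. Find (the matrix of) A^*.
A^* = A^T =
[[-2, -3, -1],
 [-1, -2, -3],
 [-2, -3, 0]]

For real matrices with standard dot products, the defining identity <Ax, y> = <x, A^* y> gives (Ax)^T y = x^T (A^*) y, i.e. x^T A^T y = x^T (A^*) y. Since this holds for all x, y, we must have A^* = A^T. Therefore
A^* =
[[-2, -3, -1],
 [-1, -2, -3],
 [-2, -3, 0]].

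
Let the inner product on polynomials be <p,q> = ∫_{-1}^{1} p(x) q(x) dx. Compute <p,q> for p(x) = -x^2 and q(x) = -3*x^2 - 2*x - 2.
<p,q> = 38/15

Expand the product: p(x)·q(x) = 3*x^4 + 2*x^3 + 2*x^2.
∫_{-1}^{1} of each monomial x^k gives [2/(k+1) if k even, 0 if k odd]. Integrating term-by-term (or equivalently evaluating the antiderivative F(x) = 3*x^5/5 + x^4/2 + 2*x^3/3 at the endpoints):
  F(1) − F(−1) = 53/30 − (-23/30) = 38/15.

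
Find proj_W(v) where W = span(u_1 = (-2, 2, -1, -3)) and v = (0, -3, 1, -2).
proj_W(v) = (1/9, -1/9, 1/18, 1/6)

Set up U = [u_1 | ... | u_1] ∈ R^(4×1). The projector onto W = col(U) is P = U (U^T U)^(-1) U^T.
Compute U^T U =
  [18],
and U^T v = (-1).
Solve U^T U · c = U^T v for the coefficients: c = (-1/18). The projection is proj_W(v) = U c.
Check: (v - proj_W(v)) · u_1 = 0  (should be 0).
Result: proj_W(v) = (1/9, -1/9, 1/18, 1/6).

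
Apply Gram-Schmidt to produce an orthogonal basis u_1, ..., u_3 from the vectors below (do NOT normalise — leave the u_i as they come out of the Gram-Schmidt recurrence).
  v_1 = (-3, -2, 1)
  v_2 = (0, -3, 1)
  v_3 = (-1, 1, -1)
Orthogonal basis:
  u_1 = (-3, -2, 1)
  u_2 = (3/2, -2, 1/2)
  u_3 = (-1/13, -3/13, -9/13)

Apply the Gram-Schmidt recurrence
  u_1 = v_1
  u_i = v_i − Σ_{j<i} ((v_i · u_j) / (u_j · u_j)) · u_j.

Step by step this gives:
  u_1 = (-3, -2, 1)
  u_2 = (3/2, -2, 1/2)
  u_3 = (-1/13, -3/13, -9/13)

Orthogonality check:
  u_2 · u_1 = 0 (should be 0)
  u_3 · u_1 = 0 (should be 0)
  u_3 · u_2 = 0 (should be 0)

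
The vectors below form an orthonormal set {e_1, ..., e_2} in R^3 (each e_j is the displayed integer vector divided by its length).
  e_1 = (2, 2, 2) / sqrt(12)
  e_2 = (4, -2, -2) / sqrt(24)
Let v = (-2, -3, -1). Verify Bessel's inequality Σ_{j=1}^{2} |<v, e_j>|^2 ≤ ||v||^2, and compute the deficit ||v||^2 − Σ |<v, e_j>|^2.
Σ |<v, e_j>|^2 = 12; ||v||^2 = 14; deficit = 2

Write each e_j = u_j / sqrt(<u_j, u_j>) where u_j is the displayed integer vector. Then <v, e_j> = <v, u_j> / sqrt(<u_j, u_j>), so |<v, e_j>|^2 = <v, u_j>^2 / <u_j, u_j>.
Coefficients: <v, e_1> = -12/sqrt(12), <v, e_2> = 0/sqrt(24).
Square and sum: Σ |<v, e_j>|^2 = 12.
Compute ||v||^2 = v·v = 14.
Deficit = 14 − 12 = 2 ≥ 0, confirming Bessel's inequality. (The deficit equals ||v − Σ <v,e_j> e_j||^2, the squared distance from v to span{e_j}.)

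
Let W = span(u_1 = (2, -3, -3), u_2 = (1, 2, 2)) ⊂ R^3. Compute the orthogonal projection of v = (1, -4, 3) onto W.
proj_W(v) = (1, -1/2, -1/2)

Set up U = [u_1 | ... | u_2] ∈ R^(3×2). The projector onto W = col(U) is P = U (U^T U)^(-1) U^T.
Compute U^T U =
  [22, -10]
  [-10, 9],
and U^T v = (5, -1).
Solve U^T U · c = U^T v for the coefficients: c = (5/14, 2/7). The projection is proj_W(v) = U c.
Check: (v - proj_W(v)) · u_1 = 0  (should be 0).
Check: (v - proj_W(v)) · u_2 = 0  (should be 0).
Result: proj_W(v) = (1, -1/2, -1/2).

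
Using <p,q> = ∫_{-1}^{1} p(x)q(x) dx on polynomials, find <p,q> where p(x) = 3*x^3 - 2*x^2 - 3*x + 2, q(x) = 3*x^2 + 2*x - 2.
<p,q> = -16/3

Expand the product: p(x)·q(x) = 9*x^5 - 19*x^3 + 4*x^2 + 10*x - 4.
∫_{-1}^{1} of each monomial x^k gives [2/(k+1) if k even, 0 if k odd]. Integrating term-by-term (or equivalently evaluating the antiderivative F(x) = 3*x^6/2 - 19*x^4/4 + 4*x^3/3 + 5*x^2 - 4*x at the endpoints):
  F(1) − F(−1) = -11/12 − (53/12) = -16/3.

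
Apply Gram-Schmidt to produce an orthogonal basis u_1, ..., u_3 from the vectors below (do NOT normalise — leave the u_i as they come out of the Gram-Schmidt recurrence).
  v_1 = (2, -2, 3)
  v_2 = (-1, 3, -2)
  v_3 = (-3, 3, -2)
Orthogonal basis:
  u_1 = (2, -2, 3)
  u_2 = (11/17, 23/17, 8/17)
  u_3 = (-25/21, 5/21, 20/21)

Apply the Gram-Schmidt recurrence
  u_1 = v_1
  u_i = v_i − Σ_{j<i} ((v_i · u_j) / (u_j · u_j)) · u_j.

Step by step this gives:
  u_1 = (2, -2, 3)
  u_2 = (11/17, 23/17, 8/17)
  u_3 = (-25/21, 5/21, 20/21)

Orthogonality check:
  u_2 · u_1 = 0 (should be 0)
  u_3 · u_1 = 0 (should be 0)
  u_3 · u_2 = 0 (should be 0)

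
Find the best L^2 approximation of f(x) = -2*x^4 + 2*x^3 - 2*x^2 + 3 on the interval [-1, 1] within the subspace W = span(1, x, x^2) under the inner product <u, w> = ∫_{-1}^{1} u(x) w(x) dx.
g(x) = -26*x^2/7 + 6*x/5 + 111/35

The best approximation g ∈ W is the orthogonal projection of f onto W. Writing g = a_0 + a_1 x + a_2 x^2, the coefficients solve the normal equations G · a = b where
  G_{ij} = <φ_i, φ_j> and b_i = <f, φ_i>, with φ_0 = 1, φ_1 = x, φ_2 = x^2.
G =
  [2, 0, 2/3]
  [0, 2/3, 0]
  [2/3, 0, 2/5],
b = (58/15, 4/5, 22/35).
Solving gives a_0 = 111/35, a_1 = 6/5, a_2 = -26/7, so
  g(x) = -26*x^2/7 + 6*x/5 + 111/35.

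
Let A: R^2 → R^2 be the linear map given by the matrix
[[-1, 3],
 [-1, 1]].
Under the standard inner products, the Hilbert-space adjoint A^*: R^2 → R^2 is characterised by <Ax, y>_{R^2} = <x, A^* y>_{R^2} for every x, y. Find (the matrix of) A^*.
A^* = A^T =
[[-1, -1],
 [3, 1]]

For real matrices with standard dot products, the defining identity <Ax, y> = <x, A^* y> gives (Ax)^T y = x^T (A^*) y, i.e. x^T A^T y = x^T (A^*) y. Since this holds for all x, y, we must have A^* = A^T. Therefore
A^* =
[[-1, -1],
 [3, 1]].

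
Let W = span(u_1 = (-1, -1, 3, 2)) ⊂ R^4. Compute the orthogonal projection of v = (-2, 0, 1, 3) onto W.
proj_W(v) = (-11/15, -11/15, 11/5, 22/15)

Set up U = [u_1 | ... | u_1] ∈ R^(4×1). The projector onto W = col(U) is P = U (U^T U)^(-1) U^T.
Compute U^T U =
  [15],
and U^T v = (11).
Solve U^T U · c = U^T v for the coefficients: c = (11/15). The projection is proj_W(v) = U c.
Check: (v - proj_W(v)) · u_1 = 0  (should be 0).
Result: proj_W(v) = (-11/15, -11/15, 11/5, 22/15).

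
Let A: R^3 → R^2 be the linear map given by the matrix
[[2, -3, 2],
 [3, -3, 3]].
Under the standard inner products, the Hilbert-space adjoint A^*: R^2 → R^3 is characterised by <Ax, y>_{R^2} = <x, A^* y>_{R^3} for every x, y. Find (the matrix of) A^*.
A^* = A^T =
[[2, 3],
 [-3, -3],
 [2, 3]]

For real matrices with standard dot products, the defining identity <Ax, y> = <x, A^* y> gives (Ax)^T y = x^T (A^*) y, i.e. x^T A^T y = x^T (A^*) y. Since this holds for all x, y, we must have A^* = A^T. Therefore
A^* =
[[2, 3],
 [-3, -3],
 [2, 3]].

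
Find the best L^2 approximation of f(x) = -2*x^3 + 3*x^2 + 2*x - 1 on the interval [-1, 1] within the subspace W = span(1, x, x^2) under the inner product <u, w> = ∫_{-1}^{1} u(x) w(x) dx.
g(x) = 3*x^2 + 4*x/5 - 1

The best approximation g ∈ W is the orthogonal projection of f onto W. Writing g = a_0 + a_1 x + a_2 x^2, the coefficients solve the normal equations G · a = b where
  G_{ij} = <φ_i, φ_j> and b_i = <f, φ_i>, with φ_0 = 1, φ_1 = x, φ_2 = x^2.
G =
  [2, 0, 2/3]
  [0, 2/3, 0]
  [2/3, 0, 2/5],
b = (0, 8/15, 8/15).
Solving gives a_0 = -1, a_1 = 4/5, a_2 = 3, so
  g(x) = 3*x^2 + 4*x/5 - 1.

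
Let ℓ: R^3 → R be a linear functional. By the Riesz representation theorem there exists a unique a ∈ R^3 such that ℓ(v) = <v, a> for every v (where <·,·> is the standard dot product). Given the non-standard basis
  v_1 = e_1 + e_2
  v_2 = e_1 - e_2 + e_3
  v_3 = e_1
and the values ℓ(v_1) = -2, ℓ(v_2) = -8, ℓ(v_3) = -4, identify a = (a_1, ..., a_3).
a = (-4, 2, -2)

Write a = (a_1, ..., a_3) in the standard basis. For each basis vector v_i, ℓ(v_i) = <v_i, a> is a linear equation in the a_j's. Collect the n equations into a matrix system V a = ℓ, where row i of V is v_i (expressed in the standard basis). Since V is invertible (lower-triangular with 1s on the diagonal, up to permutation), solve by back-substitution:
  V =
[[1, 1, 0],
 [1, -1, 1],
 [1, 0, 0]]
  V a = (-2, -8, -4)
Solving gives a = (-4, 2, -2).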